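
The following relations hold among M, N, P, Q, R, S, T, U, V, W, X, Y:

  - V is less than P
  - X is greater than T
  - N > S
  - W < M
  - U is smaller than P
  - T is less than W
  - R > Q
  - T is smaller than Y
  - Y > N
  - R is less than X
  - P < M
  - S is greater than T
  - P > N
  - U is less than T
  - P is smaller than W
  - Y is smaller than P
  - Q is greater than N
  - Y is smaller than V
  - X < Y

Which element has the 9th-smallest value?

V

The consecutive relations fix a unique order: U < T < S < N < Q < R < X < Y < V < P < W < M.
Counting 9 from the smallest end gives V.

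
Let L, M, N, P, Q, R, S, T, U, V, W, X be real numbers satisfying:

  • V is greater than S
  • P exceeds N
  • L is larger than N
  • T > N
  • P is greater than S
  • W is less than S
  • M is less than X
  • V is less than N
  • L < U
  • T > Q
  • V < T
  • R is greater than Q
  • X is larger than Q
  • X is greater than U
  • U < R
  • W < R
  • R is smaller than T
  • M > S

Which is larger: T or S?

T

S < V < N < L < U < R < T, by transitivity through V, N, L, U, R.
So S < T; T is the larger of the two.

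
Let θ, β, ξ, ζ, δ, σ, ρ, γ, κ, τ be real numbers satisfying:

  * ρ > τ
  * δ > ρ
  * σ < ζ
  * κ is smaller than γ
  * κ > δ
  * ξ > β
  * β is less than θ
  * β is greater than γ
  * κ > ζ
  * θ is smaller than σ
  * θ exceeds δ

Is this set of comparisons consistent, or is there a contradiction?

Chaining the given relations yields θ < σ < ζ < κ < γ < β, so θ < β. But one relation states β < θ. These cannot both hold.

inconsistent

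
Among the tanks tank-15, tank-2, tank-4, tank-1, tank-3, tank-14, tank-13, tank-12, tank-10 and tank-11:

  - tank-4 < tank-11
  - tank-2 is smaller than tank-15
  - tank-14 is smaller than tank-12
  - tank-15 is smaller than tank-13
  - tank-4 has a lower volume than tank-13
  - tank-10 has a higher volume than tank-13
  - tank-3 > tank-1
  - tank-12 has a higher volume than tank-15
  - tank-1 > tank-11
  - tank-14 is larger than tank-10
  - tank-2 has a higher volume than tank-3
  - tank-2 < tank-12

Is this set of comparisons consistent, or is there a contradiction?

consistent

The single ordering tank-4 < tank-11 < tank-1 < tank-3 < tank-2 < tank-15 < tank-13 < tank-10 < tank-14 < tank-12 satisfies every listed relation, so no contradiction arises.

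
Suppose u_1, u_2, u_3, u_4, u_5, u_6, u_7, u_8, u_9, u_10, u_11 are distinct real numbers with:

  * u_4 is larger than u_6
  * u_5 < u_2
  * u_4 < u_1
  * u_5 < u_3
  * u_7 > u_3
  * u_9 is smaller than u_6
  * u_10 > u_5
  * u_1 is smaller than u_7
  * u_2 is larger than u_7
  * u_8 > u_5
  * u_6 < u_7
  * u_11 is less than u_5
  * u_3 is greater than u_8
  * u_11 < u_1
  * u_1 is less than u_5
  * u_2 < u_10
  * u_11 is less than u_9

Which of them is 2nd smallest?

The consecutive relations fix a unique order: u_11 < u_9 < u_6 < u_4 < u_1 < u_5 < u_8 < u_3 < u_7 < u_2 < u_10.
Counting 2 from the smallest end gives u_9.

u_9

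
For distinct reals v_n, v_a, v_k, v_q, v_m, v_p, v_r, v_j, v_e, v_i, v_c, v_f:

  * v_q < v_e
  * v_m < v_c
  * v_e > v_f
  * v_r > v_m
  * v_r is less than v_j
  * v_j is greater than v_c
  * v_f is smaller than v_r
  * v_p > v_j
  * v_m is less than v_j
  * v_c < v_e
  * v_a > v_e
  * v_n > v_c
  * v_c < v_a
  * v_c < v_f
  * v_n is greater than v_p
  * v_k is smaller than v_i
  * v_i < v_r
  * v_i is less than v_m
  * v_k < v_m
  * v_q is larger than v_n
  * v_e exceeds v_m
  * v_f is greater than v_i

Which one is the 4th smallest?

The consecutive relations fix a unique order: v_k < v_i < v_m < v_c < v_f < v_r < v_j < v_p < v_n < v_q < v_e < v_a.
The 4th smallest is v_c.

v_c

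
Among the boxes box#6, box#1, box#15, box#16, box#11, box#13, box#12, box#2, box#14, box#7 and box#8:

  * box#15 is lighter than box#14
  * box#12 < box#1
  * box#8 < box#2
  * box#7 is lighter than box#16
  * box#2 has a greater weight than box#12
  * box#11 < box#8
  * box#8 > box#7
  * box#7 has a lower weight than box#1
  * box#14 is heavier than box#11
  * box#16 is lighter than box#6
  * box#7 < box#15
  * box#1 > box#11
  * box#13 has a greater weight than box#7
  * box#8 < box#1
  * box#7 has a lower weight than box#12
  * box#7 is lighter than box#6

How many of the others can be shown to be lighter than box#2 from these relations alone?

4

The elements the relations force below box#2 are box#7, box#11, box#12, box#8 — no chain reaches any other.
That is 4.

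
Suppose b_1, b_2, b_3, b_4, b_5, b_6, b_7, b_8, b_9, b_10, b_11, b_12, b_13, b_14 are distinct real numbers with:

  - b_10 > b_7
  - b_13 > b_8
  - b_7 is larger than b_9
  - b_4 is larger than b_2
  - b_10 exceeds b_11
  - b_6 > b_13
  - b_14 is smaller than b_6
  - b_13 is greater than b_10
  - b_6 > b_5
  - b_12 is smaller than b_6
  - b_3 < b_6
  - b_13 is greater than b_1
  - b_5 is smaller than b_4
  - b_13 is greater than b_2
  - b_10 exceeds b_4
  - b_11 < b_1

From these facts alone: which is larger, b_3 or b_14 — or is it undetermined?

Following every chain through b_3: above b_3 we get b_6.
b_14 is not reached, and no chain runs the other way from b_14 to b_3.
So the given relations leave the order of b_3 and b_14 undetermined.

undetermined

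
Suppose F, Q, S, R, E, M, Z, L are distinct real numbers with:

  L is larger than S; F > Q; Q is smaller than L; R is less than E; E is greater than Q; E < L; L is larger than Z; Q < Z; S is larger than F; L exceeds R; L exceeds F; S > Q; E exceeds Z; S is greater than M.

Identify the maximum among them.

L

Q is not greatest since Q < L; R is not greatest since R < E; F is not greatest since F < L; Z is not greatest since Z < L; M is not greatest since M < S; E is not greatest since E < L; S is not greatest since S < L.
Only L has nothing above it, so L is the maximum.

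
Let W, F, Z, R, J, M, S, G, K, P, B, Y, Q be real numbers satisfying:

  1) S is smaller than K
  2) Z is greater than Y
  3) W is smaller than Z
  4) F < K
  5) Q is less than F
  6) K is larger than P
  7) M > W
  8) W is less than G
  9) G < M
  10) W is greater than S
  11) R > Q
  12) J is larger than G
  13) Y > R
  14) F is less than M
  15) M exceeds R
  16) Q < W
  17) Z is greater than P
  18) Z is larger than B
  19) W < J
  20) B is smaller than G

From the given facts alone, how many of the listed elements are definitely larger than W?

4

Directly above W: G, J, M, Z.
No other element is forced above W by the given relations, so the count is 4.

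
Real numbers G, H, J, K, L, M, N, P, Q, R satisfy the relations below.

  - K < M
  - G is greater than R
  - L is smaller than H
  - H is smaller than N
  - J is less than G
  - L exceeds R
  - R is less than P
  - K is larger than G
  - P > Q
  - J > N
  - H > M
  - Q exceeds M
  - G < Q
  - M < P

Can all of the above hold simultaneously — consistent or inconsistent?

inconsistent

We have M < H stated directly, yet also H < N < J < G < K < M by chaining the others — so H < M. Contradiction.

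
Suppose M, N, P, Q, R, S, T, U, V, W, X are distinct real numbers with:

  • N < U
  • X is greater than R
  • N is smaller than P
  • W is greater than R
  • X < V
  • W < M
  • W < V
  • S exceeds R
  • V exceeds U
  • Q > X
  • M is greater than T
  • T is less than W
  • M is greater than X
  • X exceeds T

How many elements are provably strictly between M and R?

Chaining upward from R reaches: X, W, Q, V, S.
Chaining downward from M reaches: T, X, W.
Strictly between R and M are those in both lists: X, W — 2 elements.

2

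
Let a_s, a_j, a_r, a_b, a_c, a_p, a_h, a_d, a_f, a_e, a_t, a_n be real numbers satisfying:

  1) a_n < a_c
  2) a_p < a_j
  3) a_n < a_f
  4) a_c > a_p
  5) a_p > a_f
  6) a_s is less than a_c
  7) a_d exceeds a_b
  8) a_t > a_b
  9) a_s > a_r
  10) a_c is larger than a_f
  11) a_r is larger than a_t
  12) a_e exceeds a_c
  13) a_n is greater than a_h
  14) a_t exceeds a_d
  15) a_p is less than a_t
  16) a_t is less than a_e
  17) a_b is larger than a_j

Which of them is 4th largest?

a_r

Chaining the given pairs: a_h < a_n < a_f < a_p < a_j < a_b < a_d < a_t < a_r < a_s < a_c < a_e.
Counting 4 from the largest end gives a_r.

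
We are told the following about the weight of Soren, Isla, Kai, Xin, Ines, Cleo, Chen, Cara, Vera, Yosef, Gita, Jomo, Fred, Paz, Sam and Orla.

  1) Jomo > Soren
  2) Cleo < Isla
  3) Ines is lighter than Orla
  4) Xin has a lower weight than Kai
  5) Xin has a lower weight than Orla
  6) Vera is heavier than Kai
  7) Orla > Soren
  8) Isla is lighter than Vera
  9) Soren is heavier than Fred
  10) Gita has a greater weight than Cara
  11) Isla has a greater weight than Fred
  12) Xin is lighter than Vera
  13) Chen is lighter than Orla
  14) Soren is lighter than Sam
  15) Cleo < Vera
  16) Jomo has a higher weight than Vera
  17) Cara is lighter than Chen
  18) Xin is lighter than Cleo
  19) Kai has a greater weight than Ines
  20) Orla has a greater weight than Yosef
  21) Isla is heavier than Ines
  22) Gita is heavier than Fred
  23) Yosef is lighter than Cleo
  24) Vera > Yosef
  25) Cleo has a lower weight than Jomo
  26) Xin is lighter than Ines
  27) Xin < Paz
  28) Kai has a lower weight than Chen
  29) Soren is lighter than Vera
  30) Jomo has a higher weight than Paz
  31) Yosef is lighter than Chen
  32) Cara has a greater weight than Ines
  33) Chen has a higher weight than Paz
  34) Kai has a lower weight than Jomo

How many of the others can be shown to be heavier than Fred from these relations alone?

7

Directly above Fred: Isla, Soren, Gita.
One step further: Vera, Sam, Orla, Jomo (7 so far).
No other element is forced above Fred by the given relations, so the count is 7.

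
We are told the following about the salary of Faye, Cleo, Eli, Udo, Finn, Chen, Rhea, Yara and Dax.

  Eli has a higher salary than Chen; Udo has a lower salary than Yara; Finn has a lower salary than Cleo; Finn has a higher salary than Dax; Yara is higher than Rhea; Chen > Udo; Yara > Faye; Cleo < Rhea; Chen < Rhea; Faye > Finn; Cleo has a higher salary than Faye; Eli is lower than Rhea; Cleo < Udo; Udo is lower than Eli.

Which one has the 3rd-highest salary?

Eli

Piecing the relations together gives one ordering: Dax < Finn < Faye < Cleo < Udo < Chen < Eli < Rhea < Yara.
The 3rd largest is Eli.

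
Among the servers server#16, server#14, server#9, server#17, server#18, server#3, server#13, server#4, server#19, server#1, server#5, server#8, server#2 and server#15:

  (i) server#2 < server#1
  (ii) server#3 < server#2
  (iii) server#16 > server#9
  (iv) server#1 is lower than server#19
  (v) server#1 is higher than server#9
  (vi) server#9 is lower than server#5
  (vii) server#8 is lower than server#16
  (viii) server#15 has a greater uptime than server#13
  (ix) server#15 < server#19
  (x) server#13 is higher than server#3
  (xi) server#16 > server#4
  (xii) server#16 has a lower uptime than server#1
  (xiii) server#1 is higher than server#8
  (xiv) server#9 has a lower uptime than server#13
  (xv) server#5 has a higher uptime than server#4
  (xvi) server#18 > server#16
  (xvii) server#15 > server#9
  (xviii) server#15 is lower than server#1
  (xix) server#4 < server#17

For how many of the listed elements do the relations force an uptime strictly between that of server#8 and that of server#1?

1

Chaining upward from server#8 reaches: server#16, server#18, server#19.
Chaining downward from server#1 reaches: server#3, server#2, server#4, server#9, server#16, server#13, server#15.
Strictly between server#8 and server#1 are those in both lists: server#16 — 1 element.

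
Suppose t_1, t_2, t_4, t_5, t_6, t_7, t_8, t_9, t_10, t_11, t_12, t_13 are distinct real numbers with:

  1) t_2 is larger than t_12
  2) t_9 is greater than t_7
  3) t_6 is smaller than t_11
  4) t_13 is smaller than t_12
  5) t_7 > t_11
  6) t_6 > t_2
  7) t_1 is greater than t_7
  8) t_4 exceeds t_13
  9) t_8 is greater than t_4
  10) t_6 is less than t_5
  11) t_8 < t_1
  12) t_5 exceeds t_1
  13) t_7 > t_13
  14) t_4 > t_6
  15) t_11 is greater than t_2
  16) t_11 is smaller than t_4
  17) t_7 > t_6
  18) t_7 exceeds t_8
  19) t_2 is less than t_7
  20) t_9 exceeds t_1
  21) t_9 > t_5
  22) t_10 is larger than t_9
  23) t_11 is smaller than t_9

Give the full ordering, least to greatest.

The consecutive links are each given: t_13 < t_12; t_12 < t_2; t_2 < t_6; t_6 < t_11; t_11 < t_4; t_4 < t_8; t_8 < t_7; t_7 < t_1; t_1 < t_5; t_5 < t_9; t_9 < t_10.

t_13 < t_12 < t_2 < t_6 < t_11 < t_4 < t_8 < t_7 < t_1 < t_5 < t_9 < t_10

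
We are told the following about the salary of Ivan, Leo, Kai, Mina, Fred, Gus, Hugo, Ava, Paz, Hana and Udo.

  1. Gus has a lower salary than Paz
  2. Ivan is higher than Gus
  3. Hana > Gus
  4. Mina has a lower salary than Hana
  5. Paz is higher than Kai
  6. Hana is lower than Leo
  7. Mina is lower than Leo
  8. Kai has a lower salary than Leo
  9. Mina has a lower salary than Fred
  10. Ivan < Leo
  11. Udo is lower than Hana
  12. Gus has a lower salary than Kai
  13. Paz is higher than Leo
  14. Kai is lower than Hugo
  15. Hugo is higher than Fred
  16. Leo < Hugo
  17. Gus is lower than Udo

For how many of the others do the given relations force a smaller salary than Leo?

6

From Leo the given relations immediately reach Mina, Kai, Ivan, Hana.
From those, Gus, Udo — 6 in total.
No other element is forced below Leo by the given relations, so the count is 6.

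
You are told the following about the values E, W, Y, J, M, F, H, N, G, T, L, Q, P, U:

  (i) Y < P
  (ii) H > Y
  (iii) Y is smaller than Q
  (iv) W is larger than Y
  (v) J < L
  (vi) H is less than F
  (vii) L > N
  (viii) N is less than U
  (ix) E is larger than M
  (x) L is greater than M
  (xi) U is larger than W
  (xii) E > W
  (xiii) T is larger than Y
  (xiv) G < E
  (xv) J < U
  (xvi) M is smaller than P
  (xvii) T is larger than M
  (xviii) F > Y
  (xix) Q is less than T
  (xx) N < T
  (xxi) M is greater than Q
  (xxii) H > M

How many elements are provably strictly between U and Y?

1

The relations place Y below U. An element lies strictly between them when it is forced above Y and also forced below U.
Above Y: {W, Q, M, P, H, F, T, E, L}. Below U: {N, W, J}.
Intersection: {W} — 1.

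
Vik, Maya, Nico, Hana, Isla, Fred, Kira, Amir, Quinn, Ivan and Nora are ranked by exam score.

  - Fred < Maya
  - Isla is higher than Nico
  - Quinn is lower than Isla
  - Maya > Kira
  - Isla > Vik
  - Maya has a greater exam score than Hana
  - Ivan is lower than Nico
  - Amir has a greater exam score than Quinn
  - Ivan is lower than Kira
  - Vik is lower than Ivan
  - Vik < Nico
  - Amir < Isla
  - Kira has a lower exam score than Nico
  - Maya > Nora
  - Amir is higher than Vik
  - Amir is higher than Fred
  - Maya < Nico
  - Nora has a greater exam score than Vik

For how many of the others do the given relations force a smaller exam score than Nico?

7

Directly below Nico: Vik, Ivan, Kira, Maya.
One step further: Nora, Fred, Hana (7 so far).
Nothing else is reachable below Nico; 7 in all.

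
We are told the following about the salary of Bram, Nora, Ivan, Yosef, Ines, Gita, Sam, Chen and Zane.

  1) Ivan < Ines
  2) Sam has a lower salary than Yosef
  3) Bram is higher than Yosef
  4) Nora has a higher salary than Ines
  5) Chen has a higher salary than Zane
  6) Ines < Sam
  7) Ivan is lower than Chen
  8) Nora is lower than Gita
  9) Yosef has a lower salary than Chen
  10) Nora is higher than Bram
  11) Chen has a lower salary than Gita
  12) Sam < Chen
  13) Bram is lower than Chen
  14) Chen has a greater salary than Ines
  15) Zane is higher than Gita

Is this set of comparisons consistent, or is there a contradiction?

We have Chen < Gita stated directly, yet also Gita < Zane < Chen by chaining the others — so Gita < Chen. Contradiction.

inconsistent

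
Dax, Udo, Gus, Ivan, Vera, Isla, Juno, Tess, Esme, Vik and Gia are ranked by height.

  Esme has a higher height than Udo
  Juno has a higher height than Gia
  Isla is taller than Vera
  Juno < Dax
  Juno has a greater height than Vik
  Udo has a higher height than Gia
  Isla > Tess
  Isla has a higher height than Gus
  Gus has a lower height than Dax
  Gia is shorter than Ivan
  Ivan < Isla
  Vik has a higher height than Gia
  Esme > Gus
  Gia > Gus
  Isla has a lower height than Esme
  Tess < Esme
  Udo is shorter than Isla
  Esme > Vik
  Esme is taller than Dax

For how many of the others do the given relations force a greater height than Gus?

8

From Gus the given relations immediately reach Gia, Dax, Isla, Esme.
From those, Vik, Juno, Udo, Ivan — 8 in total.
Nothing else is reachable above Gus; 8 in all.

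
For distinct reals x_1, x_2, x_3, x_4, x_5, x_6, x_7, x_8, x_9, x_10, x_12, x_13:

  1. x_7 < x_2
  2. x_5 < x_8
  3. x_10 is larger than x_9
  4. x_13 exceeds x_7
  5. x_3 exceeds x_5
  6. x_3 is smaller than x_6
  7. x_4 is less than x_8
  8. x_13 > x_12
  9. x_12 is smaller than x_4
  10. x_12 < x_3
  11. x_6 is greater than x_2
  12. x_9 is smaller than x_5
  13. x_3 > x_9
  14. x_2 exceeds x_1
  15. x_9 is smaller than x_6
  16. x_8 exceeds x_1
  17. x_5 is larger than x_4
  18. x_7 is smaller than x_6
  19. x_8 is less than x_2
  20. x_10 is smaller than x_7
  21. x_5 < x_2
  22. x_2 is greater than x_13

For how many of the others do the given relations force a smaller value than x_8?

5

From x_8 the given relations immediately reach x_1, x_4, x_5.
From those, x_9, x_12 — 5 in total.
Nothing else is reachable below x_8; 5 in all.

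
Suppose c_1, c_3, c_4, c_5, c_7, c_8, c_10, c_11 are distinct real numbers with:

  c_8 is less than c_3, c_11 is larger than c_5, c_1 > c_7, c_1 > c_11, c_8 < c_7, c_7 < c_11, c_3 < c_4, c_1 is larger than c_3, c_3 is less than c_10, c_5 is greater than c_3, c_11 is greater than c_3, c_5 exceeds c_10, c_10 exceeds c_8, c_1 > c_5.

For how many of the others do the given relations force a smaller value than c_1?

6

Directly below c_1: c_3, c_7, c_5, c_11.
One step further: c_8, c_10 (6 so far).
No other element is forced below c_1 by the given relations, so the count is 6.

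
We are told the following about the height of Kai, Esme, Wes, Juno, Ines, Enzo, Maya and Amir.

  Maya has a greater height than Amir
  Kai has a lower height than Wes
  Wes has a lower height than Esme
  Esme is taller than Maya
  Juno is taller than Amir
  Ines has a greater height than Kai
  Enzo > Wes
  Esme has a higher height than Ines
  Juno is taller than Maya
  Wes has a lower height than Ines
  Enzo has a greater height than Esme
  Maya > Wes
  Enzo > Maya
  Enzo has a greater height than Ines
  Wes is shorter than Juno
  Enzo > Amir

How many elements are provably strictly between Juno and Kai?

2

Chaining upward from Kai reaches: Wes, Ines, Maya, Esme, Enzo.
Chaining downward from Juno reaches: Amir, Wes, Maya.
Strictly between Kai and Juno are those in both lists: Wes, Maya — 2 elements.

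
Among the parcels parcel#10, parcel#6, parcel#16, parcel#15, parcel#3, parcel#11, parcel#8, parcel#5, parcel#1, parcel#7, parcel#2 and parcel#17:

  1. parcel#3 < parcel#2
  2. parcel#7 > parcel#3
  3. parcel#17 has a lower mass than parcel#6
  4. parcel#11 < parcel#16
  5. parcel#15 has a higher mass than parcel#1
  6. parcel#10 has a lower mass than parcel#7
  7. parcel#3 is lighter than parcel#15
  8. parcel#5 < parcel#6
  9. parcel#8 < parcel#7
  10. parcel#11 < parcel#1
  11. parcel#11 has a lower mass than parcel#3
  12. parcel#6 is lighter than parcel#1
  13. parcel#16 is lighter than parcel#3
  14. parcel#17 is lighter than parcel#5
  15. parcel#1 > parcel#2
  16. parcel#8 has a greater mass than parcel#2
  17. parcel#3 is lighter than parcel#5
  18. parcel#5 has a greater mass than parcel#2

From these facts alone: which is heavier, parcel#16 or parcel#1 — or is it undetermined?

parcel#1

parcel#16 < parcel#3 < parcel#2 < parcel#5 < parcel#6 < parcel#1, by transitivity through parcel#3, parcel#2, parcel#5, parcel#6.
So parcel#1 is heavier.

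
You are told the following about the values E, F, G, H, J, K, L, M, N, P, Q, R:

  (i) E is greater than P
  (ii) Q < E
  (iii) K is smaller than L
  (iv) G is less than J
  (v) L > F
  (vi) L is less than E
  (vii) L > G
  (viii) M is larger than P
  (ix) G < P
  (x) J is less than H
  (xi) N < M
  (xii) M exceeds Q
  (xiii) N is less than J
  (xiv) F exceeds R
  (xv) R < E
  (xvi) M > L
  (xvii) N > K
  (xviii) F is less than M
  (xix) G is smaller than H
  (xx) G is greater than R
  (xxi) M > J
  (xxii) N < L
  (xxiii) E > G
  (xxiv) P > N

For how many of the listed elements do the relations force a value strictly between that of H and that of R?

The relations place R below H. An element lies strictly between them when it is forced above R and also forced below H.
Above R: {G, F, J, P, L, E, M}. Below H: {K, G, N, J}.
Intersection: {G, J} — 2.

2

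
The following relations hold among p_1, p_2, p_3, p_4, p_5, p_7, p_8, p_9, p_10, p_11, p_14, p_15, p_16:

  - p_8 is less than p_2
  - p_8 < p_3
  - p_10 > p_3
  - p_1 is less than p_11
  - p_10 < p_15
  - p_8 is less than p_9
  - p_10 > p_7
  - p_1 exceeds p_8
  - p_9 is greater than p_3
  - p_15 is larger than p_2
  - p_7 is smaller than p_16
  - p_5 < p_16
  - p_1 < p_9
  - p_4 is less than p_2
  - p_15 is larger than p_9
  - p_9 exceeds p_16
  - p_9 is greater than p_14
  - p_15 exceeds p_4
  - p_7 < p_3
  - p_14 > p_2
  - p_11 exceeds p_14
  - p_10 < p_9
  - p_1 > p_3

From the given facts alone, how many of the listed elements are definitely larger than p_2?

4

From p_2 the given relations immediately reach p_14, p_15.
From those, p_9, p_11 — 4 in total.
No other element is forced above p_2 by the given relations, so the count is 4.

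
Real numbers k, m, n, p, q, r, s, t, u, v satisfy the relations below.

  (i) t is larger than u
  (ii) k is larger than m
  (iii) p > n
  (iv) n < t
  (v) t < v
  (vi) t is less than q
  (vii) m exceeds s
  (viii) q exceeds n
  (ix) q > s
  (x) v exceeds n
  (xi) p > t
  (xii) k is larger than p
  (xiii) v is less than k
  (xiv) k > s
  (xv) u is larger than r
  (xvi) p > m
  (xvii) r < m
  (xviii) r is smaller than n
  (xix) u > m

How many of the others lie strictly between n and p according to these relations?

1

The relations place n below p. An element lies strictly between them when it is forced above n and also forced below p.
Above n: {t, v, q, k}. Below p: {r, s, m, u, t}.
Intersection: {t} — 1.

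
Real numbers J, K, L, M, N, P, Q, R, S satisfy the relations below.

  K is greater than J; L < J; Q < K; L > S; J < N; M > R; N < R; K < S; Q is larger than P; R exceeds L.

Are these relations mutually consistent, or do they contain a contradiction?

inconsistent

Chaining the given relations yields K < S < L < J, so K < J. But one relation states J < K. These cannot both hold.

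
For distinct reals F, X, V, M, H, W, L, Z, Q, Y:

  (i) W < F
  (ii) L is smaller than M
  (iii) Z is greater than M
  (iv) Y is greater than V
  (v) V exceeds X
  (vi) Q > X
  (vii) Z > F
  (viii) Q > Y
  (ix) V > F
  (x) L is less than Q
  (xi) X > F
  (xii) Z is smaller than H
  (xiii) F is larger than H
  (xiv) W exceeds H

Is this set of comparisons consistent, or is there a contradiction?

We have F < Z stated directly, yet also Z < H < W < F by chaining the others — so Z < F. Contradiction.

inconsistent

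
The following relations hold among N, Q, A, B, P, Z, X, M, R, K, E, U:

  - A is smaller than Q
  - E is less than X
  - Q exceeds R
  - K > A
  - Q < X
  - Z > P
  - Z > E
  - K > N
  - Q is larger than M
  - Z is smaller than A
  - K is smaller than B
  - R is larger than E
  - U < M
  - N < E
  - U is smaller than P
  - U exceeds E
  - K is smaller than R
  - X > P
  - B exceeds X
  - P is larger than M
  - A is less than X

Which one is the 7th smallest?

Chaining the given pairs: N < E < U < M < P < Z < A < K < R < Q < X < B.
Counting 7 from the smallest end gives A.

A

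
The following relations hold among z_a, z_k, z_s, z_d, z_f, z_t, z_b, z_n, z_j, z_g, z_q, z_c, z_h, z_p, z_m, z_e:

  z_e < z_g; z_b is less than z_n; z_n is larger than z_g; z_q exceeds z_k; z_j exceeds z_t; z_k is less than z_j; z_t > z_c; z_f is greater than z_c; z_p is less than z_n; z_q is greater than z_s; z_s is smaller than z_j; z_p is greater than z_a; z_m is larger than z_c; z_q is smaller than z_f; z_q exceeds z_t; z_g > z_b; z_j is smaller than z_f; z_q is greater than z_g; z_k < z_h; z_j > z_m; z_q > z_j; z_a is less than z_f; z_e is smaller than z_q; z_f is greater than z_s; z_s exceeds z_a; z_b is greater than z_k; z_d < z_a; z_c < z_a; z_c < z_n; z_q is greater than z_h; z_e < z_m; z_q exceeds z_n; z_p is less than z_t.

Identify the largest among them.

z_f

Chaining downward from z_f: directly below it, z_c, z_a, z_s, z_j, z_q; then z_e, z_k, z_d, z_m, z_h, z_t, z_g, z_n; then z_p, z_b.
That covers every other element, and nothing is given above z_f, so z_f is the largest.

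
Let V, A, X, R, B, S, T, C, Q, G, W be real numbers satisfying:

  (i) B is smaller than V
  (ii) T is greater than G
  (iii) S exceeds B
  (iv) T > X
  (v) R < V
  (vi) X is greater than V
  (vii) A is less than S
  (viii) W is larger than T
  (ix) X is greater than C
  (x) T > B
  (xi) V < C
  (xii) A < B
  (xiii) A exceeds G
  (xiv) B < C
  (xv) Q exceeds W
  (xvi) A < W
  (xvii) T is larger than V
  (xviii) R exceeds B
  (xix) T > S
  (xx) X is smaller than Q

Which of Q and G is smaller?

G

G < A and A < B give G < B.
With B < V: G < A < B < V.
Then V < C extends the chain to C.
With C < X: G < A < B < V < C < X.
Then X < T extends the chain to T.
Then T < W extends the chain to W.
With W < Q: G < A < B < V < C < X < T < W < Q.
So G < Q; G is the smaller of the two.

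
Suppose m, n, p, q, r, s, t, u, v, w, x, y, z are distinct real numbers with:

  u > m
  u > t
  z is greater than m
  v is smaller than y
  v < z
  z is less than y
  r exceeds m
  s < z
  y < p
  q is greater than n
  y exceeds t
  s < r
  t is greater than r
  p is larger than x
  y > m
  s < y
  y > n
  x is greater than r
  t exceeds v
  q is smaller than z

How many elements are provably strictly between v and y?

2

Chaining upward from v reaches: z, t, p, u.
Chaining downward from y reaches: n, m, s, r, q, z, t.
Strictly between v and y are those in both lists: z, t — 2 elements.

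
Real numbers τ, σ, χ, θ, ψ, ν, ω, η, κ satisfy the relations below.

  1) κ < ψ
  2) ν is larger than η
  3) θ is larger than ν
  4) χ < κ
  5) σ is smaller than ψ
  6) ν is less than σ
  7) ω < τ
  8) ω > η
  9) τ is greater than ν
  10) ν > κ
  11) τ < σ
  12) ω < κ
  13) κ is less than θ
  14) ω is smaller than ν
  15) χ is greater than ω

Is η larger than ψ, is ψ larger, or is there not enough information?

Chaining the given relations: η < ω < χ < κ < ν < τ < σ < ψ.
So ψ is larger.

ψ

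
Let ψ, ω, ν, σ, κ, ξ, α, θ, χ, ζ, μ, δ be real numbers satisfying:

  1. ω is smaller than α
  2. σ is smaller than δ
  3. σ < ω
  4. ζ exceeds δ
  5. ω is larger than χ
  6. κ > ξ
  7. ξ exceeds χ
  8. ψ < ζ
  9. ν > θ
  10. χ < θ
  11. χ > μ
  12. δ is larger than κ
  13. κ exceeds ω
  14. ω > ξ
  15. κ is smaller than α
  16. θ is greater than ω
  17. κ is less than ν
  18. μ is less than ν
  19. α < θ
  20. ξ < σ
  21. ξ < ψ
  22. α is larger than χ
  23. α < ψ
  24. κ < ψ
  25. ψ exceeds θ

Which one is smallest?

μ

χ is not least since μ < χ; ξ is not least since χ < ξ; σ is not least since ξ < σ; ω is not least since σ < ω; κ is not least since ξ < κ; α is not least since ω < α; θ is not least since α < θ; ν is not least since μ < ν; ψ is not least since κ < ψ; δ is not least since σ < δ; ζ is not least since ψ < ζ.
Only μ has nothing below it, so μ is the smallest.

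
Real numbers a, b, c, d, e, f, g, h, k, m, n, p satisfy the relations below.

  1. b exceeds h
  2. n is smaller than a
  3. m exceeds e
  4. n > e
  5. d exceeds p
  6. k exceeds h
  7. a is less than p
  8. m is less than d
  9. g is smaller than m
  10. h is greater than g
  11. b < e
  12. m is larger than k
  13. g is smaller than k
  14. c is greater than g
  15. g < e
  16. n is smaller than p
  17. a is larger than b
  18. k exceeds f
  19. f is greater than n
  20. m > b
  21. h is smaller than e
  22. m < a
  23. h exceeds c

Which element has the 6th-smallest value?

The consecutive relations fix a unique order: g < c < h < b < e < n < f < k < m < a < p < d.
The 6th smallest is n.

n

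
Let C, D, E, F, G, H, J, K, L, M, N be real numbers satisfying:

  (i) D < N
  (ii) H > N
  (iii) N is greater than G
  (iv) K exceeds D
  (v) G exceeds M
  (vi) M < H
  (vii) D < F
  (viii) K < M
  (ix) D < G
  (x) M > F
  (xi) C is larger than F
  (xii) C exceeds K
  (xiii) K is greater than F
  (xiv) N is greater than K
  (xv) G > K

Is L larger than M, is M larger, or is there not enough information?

undetermined

Following every chain through L: nothing is chained to L.
M is not reached, and no chain runs the other way from M to L.
So the given relations leave the order of L and M undetermined.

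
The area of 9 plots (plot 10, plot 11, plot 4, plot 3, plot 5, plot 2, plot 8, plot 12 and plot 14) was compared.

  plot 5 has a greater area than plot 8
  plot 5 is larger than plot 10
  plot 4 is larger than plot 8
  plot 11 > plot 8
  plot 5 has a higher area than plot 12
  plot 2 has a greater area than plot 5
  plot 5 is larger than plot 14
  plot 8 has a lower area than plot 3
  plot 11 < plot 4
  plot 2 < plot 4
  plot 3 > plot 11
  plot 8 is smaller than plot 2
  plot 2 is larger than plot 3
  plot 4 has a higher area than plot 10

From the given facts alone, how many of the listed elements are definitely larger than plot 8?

5

From plot 8 the given relations immediately reach plot 11, plot 3, plot 5, plot 2, plot 4.
Nothing else is reachable above plot 8; 5 in all.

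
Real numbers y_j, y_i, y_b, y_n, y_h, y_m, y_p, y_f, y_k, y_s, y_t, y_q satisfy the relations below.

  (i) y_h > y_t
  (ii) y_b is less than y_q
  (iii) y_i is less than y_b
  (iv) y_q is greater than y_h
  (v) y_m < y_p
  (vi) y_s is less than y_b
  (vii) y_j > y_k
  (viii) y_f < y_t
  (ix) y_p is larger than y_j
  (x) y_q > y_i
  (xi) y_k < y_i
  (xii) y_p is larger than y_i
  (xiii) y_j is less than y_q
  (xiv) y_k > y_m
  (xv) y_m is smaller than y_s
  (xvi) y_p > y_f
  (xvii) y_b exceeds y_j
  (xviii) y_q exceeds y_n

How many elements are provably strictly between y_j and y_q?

1

The relations place y_j below y_q. An element lies strictly between them when it is forced above y_j and also forced below y_q.
Above y_j: {y_b, y_p}. Below y_q: {y_m, y_n, y_k, y_s, y_f, y_i, y_t, y_b, y_h}.
Intersection: {y_b} — 1.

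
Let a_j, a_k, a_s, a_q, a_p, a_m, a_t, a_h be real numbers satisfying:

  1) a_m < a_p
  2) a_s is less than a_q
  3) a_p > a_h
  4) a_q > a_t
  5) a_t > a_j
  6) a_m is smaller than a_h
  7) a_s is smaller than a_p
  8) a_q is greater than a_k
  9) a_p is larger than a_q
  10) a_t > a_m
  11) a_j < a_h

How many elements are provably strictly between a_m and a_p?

3

The relations place a_m below a_p. An element lies strictly between them when it is forced above a_m and also forced below a_p.
Above a_m: {a_t, a_q, a_h}. Below a_p: {a_k, a_j, a_t, a_s, a_q, a_h}.
Intersection: {a_t, a_q, a_h} — 3.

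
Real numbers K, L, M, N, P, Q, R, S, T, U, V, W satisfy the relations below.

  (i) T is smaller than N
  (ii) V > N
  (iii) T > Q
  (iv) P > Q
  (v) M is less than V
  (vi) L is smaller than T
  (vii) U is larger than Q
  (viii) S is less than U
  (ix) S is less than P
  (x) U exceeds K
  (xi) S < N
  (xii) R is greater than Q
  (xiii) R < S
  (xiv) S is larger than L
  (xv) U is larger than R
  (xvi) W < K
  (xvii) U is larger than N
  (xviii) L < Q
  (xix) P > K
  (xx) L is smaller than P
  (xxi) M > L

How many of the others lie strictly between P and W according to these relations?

Chaining upward from W reaches: K, U.
Chaining downward from P reaches: L, Q, R, S, K.
Strictly between W and P are those in both lists: K — 1 element.

1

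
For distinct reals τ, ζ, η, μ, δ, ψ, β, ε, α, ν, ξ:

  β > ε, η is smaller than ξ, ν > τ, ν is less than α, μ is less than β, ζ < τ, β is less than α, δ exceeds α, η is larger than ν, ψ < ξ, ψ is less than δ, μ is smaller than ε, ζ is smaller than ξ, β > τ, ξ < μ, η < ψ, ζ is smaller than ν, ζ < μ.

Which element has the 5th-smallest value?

Piecing the relations together gives one ordering: ζ < τ < ν < η < ψ < ξ < μ < ε < β < α < δ.
Counting 5 from the smallest end gives ψ.

ψ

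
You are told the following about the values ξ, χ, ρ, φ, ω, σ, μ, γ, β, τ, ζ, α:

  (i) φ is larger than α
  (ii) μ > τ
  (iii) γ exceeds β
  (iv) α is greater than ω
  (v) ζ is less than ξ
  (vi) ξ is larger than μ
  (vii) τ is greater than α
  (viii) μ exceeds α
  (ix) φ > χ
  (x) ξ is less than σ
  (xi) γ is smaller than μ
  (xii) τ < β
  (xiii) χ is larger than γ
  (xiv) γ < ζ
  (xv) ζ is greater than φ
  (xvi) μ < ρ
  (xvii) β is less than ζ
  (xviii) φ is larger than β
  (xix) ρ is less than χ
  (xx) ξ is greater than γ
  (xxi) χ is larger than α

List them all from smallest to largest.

Nothing is placed below ω, so it is least; from there ω < α; α < τ; τ < β; β < γ; γ < μ; μ < ρ; ρ < χ; χ < φ; φ < ζ; ζ < ξ; ξ < σ, each given directly.

ω < α < τ < β < γ < μ < ρ < χ < φ < ζ < ξ < σ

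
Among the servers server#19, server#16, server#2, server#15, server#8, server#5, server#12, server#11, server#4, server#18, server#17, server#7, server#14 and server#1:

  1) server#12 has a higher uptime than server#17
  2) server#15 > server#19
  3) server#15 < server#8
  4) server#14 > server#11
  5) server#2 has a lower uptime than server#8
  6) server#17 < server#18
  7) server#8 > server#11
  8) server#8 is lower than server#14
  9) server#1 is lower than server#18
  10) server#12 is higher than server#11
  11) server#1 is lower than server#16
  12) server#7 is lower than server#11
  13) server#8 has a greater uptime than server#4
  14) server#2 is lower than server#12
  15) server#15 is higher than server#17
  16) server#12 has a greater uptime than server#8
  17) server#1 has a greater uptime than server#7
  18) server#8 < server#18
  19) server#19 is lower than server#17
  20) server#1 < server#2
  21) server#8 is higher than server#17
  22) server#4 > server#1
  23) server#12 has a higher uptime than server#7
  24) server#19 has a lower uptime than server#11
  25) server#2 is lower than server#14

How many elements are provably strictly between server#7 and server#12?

5

Chaining upward from server#7 reaches: server#1, server#4, server#2, server#16, server#11, server#8, server#18, server#14.
Chaining downward from server#12 reaches: server#19, server#17, server#15, server#1, server#4, server#2, server#11, server#8.
Strictly between server#7 and server#12 are those in both lists: server#1, server#4, server#2, server#11, server#8 — 5 elements.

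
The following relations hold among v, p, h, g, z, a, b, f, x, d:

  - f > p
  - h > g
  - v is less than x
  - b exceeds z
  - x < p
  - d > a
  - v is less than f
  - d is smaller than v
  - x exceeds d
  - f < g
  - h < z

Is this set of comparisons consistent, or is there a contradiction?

The single ordering a < d < v < x < p < f < g < h < z < b satisfies every listed relation, so no contradiction arises.

consistent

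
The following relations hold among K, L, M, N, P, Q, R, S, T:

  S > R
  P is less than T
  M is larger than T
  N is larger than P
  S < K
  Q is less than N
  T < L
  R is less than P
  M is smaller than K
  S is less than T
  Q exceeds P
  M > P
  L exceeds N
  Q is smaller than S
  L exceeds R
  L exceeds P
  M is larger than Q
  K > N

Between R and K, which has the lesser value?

R

R < P and P < Q give R < Q.
Then Q < S extends the chain to S.
Then S < T extends the chain to T.
Then T < M extends the chain to M.
With M < K: R < P < Q < S < T < M < K.
So R < K; R is the smaller of the two.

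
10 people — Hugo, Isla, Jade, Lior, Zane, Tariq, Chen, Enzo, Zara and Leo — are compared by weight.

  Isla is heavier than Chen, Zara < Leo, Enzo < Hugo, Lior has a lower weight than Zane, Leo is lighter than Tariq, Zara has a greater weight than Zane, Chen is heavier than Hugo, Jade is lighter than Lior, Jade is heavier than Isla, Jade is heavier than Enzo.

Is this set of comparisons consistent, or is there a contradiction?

The single ordering Enzo < Hugo < Chen < Isla < Jade < Lior < Zane < Zara < Leo < Tariq satisfies every listed relation, so no contradiction arises.

consistent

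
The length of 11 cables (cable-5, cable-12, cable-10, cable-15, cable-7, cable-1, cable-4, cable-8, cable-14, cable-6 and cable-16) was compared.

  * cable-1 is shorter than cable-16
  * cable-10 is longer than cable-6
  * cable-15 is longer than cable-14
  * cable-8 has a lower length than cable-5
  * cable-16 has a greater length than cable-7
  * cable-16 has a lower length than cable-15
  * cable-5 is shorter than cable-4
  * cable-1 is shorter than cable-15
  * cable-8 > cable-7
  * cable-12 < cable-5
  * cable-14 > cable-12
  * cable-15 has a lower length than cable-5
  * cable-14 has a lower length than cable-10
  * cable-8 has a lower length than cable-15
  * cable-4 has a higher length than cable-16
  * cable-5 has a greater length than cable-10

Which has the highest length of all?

cable-4

cable-6 is not greatest since cable-6 < cable-10; cable-1 is not greatest since cable-1 < cable-15; cable-7 is not greatest since cable-7 < cable-16; cable-12 is not greatest since cable-12 < cable-5; cable-16 is not greatest since cable-16 < cable-4; cable-8 is not greatest since cable-8 < cable-15; cable-14 is not greatest since cable-14 < cable-15; cable-10 is not greatest since cable-10 < cable-5; cable-15 is not greatest since cable-15 < cable-5; cable-5 is not greatest since cable-5 < cable-4.
Only cable-4 has nothing above it, so cable-4 is the highest length.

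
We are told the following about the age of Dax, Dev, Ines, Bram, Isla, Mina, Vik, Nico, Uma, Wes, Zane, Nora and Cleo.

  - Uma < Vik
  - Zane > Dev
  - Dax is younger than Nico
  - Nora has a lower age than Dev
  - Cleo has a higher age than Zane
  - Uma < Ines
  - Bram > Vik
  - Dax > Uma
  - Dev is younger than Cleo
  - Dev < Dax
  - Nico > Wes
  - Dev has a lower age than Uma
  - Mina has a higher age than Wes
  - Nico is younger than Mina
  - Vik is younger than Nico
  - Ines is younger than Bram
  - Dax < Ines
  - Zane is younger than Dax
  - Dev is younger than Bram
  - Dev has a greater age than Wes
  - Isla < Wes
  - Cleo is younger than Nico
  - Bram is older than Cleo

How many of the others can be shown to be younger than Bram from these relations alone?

10

From Bram the given relations immediately reach Dev, Vik, Cleo, Ines.
From those, Nora, Wes, Uma, Zane, Dax — 9 in total.
From those, Isla — 10 in total.
No other element is forced below Bram by the given relations, so the count is 10.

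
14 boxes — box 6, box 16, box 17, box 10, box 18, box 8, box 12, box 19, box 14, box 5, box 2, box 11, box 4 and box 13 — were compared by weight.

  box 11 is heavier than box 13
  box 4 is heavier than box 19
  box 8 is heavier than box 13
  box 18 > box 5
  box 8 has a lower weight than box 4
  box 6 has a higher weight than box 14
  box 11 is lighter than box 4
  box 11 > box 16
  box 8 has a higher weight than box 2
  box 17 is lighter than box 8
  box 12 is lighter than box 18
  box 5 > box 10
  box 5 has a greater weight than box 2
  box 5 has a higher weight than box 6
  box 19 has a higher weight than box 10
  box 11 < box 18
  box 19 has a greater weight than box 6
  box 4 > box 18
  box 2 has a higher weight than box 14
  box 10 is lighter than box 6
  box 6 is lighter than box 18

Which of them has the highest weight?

box 4

Chaining downward from box 4: directly below it, box 11, box 19, box 8, box 18; then box 12, box 13, box 10, box 6, box 16, box 2, box 17, box 5; then box 14.
That covers every other element, and nothing is given above box 4, so box 4 is the highest weight.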